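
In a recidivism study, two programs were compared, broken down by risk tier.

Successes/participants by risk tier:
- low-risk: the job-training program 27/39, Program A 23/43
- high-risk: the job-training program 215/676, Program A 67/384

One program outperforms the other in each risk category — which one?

the job-training program

Low-risk: the job-training program 27/39 = 69.2%, Program A 23/43 = 53.5% → the job-training program
High-risk: the job-training program 215/676 = 31.8%, Program A 67/384 = 17.4% → the job-training program
The job-training program has the higher rate in both groups.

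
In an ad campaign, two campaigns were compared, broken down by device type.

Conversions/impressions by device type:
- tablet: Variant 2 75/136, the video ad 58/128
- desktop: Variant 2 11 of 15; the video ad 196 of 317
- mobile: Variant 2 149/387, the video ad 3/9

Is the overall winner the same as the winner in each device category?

Tablet: Variant 2 75/136 = 55.1%, the video ad 58/128 = 45.3% → Variant 2
Desktop: Variant 2 11/15 = 73.3%, the video ad 196/317 = 61.8% → Variant 2
Mobile: Variant 2 149/387 = 38.5%, the video ad 3/9 = 33.3% → Variant 2
Overall: Variant 2 235/538 = 43.7%, the video ad 257/454 = 56.6% → the video ad
Variant 2 wins each device group but the video ad wins overall — the comparison reverses. Variant 2's impressions skew toward mobile, which has a lower base rate.

No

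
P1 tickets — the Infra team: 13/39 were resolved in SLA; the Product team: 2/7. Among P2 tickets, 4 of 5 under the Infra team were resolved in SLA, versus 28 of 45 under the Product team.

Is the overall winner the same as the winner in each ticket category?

P1: the Infra team 13/39 = 33.3%, the Product team 2/7 = 28.6% → the Infra team
P2: the Infra team 4/5 = 80.0%, the Product team 28/45 = 62.2% → the Infra team
Overall: the Infra team 17/44 = 38.6%, the Product team 30/52 = 57.7% → the Product team
The Infra team wins each ticket group but the Product team wins overall — the comparison reverses. The Infra team's tickets skew toward P1, which has a lower base rate.

No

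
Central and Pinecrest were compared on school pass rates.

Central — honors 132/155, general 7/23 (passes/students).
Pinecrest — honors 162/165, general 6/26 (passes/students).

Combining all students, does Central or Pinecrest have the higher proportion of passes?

Pinecrest

Honors: Central 132/155 = 85.2%, Pinecrest 162/165 = 98.2% → Pinecrest
General: Central 7/23 = 30.4%, Pinecrest 6/26 = 23.1% → Central
Overall: Central 139/178 = 78.1%, Pinecrest 168/191 = 88.0% → Pinecrest
(Neither sweeps every student group, but Pinecrest has the higher pooled rate.)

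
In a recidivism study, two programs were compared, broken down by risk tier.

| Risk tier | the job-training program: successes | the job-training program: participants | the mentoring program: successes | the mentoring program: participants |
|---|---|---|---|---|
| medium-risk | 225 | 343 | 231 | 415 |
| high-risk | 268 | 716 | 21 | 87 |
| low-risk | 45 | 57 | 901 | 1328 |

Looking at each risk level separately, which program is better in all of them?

Medium-risk: the job-training program 225/343 = 65.6%, the mentoring program 231/415 = 55.7% → the job-training program
High-risk: the job-training program 268/716 = 37.4%, the mentoring program 21/87 = 24.1% → the job-training program
Low-risk: the job-training program 45/57 = 78.9%, the mentoring program 901/1328 = 67.8% → the job-training program
The job-training program has the higher rate in all 3 groups.

the job-training program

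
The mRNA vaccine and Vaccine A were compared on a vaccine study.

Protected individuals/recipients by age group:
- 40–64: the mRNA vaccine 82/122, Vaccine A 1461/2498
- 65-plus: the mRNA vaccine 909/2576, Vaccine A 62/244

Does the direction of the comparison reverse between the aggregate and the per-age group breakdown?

40–64: the mRNA vaccine 82/122 = 67.2%, Vaccine A 1461/2498 = 58.5% → the mRNA vaccine
65-plus: the mRNA vaccine 909/2576 = 35.3%, Vaccine A 62/244 = 25.4% → the mRNA vaccine
Overall: the mRNA vaccine 991/2698 = 36.7%, Vaccine A 1523/2742 = 55.5% → Vaccine A
The mRNA vaccine wins each age group but Vaccine A wins overall — the comparison reverses. The mRNA vaccine's recipients skew toward 65-plus, which has a lower base rate.

Yes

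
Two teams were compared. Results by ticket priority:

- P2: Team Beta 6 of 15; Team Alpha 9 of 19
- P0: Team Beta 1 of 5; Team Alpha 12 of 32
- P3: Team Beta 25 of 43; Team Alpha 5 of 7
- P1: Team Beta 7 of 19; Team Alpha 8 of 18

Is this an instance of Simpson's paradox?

Yes

P2: Team Beta 6/15 = 40.0%, Team Alpha 9/19 = 47.4% → Team Alpha
P0: Team Beta 1/5 = 20.0%, Team Alpha 12/32 = 37.5% → Team Alpha
P3: Team Beta 25/43 = 58.1%, Team Alpha 5/7 = 71.4% → Team Alpha
P1: Team Beta 7/19 = 36.8%, Team Alpha 8/18 = 44.4% → Team Alpha
Overall: Team Beta 39/82 = 47.6%, Team Alpha 34/76 = 44.7% → Team Beta
Team Alpha wins each ticket group but Team Beta wins overall — the comparison reverses. Team Alpha's tickets skew toward P0, which has a lower base rate.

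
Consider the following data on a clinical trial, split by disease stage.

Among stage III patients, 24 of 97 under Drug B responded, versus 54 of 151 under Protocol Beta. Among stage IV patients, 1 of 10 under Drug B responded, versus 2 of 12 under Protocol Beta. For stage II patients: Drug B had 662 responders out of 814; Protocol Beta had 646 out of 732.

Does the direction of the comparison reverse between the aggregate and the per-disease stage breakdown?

Stage III: Drug B 24/97 = 24.7%, Protocol Beta 54/151 = 35.8% → Protocol Beta
Stage IV: Drug B 1/10 = 10.0%, Protocol Beta 2/12 = 16.7% → Protocol Beta
Stage II: Drug B 662/814 = 81.3%, Protocol Beta 646/732 = 88.3% → Protocol Beta
Overall: Drug B 687/921 = 74.6%, Protocol Beta 702/895 = 78.4% → Protocol Beta
Protocol Beta wins overall and in every disease group — no reversal.

No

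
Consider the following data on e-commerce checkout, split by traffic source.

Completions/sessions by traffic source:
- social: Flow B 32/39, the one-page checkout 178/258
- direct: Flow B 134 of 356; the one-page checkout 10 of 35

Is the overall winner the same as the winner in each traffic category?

Social: Flow B 32/39 = 82.1%, the one-page checkout 178/258 = 69.0% → Flow B
Direct: Flow B 134/356 = 37.6%, the one-page checkout 10/35 = 28.6% → Flow B
Overall: Flow B 166/395 = 42.0%, the one-page checkout 188/293 = 64.2% → the one-page checkout
Flow B wins each traffic group but the one-page checkout wins overall — the comparison reverses. Flow B's sessions skew toward direct, which has a lower base rate.

No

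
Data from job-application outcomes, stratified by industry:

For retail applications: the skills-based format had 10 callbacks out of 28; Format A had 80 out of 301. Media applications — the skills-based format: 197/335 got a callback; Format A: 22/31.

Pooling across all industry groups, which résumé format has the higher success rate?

Retail: the skills-based format 10/28 = 35.7%, Format A 80/301 = 26.6% → the skills-based format
Media: the skills-based format 197/335 = 58.8%, Format A 22/31 = 71.0% → Format A
Overall: the skills-based format 207/363 = 57.0%, Format A 102/332 = 30.7% → the skills-based format
(Neither sweeps every industry group, but the skills-based format has the higher pooled rate.)

the skills-based format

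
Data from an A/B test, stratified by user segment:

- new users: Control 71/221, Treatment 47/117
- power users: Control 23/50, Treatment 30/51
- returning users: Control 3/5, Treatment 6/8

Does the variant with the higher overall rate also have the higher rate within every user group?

New users: Control 71/221 = 32.1%, Treatment 47/117 = 40.2% → Treatment
Power users: Control 23/50 = 46.0%, Treatment 30/51 = 58.8% → Treatment
Returning users: Control 3/5 = 60.0%, Treatment 6/8 = 75.0% → Treatment
Overall: Control 97/276 = 35.1%, Treatment 83/176 = 47.2% → Treatment
Treatment wins overall and in every user group — no reversal.

Yes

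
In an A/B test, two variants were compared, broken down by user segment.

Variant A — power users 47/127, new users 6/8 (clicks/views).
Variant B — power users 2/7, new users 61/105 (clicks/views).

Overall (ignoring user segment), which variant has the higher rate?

Variant B

Power users: Variant A 47/127 = 37.0%, Variant B 2/7 = 28.6% → Variant A
New users: Variant A 6/8 = 75.0%, Variant B 61/105 = 58.1% → Variant A
Overall: Variant A 53/135 = 39.3%, Variant B 63/112 = 56.2% → Variant B
(Variant A wins every user group but Variant B wins overall — Variant A's views skew toward the low-rate power users group.)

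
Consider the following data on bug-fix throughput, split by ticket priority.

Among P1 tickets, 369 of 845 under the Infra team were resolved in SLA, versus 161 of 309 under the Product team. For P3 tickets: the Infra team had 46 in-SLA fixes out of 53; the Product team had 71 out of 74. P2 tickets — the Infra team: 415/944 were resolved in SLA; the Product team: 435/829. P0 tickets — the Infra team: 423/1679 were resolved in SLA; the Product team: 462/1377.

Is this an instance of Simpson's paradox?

No

P1: the Infra team 369/845 = 43.7%, the Product team 161/309 = 52.1% → the Product team
P3: the Infra team 46/53 = 86.8%, the Product team 71/74 = 95.9% → the Product team
P2: the Infra team 415/944 = 44.0%, the Product team 435/829 = 52.5% → the Product team
P0: the Infra team 423/1679 = 25.2%, the Product team 462/1377 = 33.6% → the Product team
Overall: the Infra team 1253/3521 = 35.6%, the Product team 1129/2589 = 43.6% → the Product team
The Product team wins overall and in every ticket group — no reversal.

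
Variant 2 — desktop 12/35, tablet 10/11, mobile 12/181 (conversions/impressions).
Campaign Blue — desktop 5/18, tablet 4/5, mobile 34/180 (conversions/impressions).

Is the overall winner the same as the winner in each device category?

Desktop: Variant 2 12/35 = 34.3%, Campaign Blue 5/18 = 27.8% → Variant 2
Tablet: Variant 2 10/11 = 90.9%, Campaign Blue 4/5 = 80.0% → Variant 2
Mobile: Variant 2 12/181 = 6.6%, Campaign Blue 34/180 = 18.9% → Campaign Blue
Overall: Variant 2 34/227 = 15.0%, Campaign Blue 43/203 = 21.2% → Campaign Blue
Neither sweeps: Variant 2 wins 2 of 3 groups, Campaign Blue wins 1. Campaign Blue wins overall but not every group — no Simpson reversal.

No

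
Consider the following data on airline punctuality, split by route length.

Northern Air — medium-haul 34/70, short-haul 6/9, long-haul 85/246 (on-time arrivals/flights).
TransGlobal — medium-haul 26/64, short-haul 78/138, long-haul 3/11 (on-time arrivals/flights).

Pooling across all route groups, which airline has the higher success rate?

Medium-haul: Northern Air 34/70 = 48.6%, TransGlobal 26/64 = 40.6% → Northern Air
Short-haul: Northern Air 6/9 = 66.7%, TransGlobal 78/138 = 56.5% → Northern Air
Long-haul: Northern Air 85/246 = 34.6%, TransGlobal 3/11 = 27.3% → Northern Air
Overall: Northern Air 125/325 = 38.5%, TransGlobal 107/213 = 50.2% → TransGlobal
(Northern Air wins every route group but TransGlobal wins overall — Northern Air's flights skew toward the low-rate long-haul group.)

TransGlobal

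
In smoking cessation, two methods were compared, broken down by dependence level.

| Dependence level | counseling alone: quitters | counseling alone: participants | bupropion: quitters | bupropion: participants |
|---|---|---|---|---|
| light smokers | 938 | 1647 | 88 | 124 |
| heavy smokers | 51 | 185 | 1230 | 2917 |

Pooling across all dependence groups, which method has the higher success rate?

Light smokers: counseling alone 938/1647 = 57.0%, bupropion 88/124 = 71.0% → bupropion
Heavy smokers: counseling alone 51/185 = 27.6%, bupropion 1230/2917 = 42.2% → bupropion
Overall: counseling alone 989/1832 = 54.0%, bupropion 1318/3041 = 43.3% → counseling alone
(Bupropion wins every dependence group but counseling alone wins overall — bupropion's participants skew toward the low-rate heavy smokers group.)

counseling alone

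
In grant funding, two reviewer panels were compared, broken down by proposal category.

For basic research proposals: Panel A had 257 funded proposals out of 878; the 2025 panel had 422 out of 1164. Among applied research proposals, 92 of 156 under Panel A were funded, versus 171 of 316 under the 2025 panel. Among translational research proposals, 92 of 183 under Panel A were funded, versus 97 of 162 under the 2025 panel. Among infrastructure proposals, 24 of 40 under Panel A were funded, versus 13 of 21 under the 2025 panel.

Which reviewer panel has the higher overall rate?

Basic research: Panel A 257/878 = 29.3%, the 2025 panel 422/1164 = 36.3% → the 2025 panel
Applied research: Panel A 92/156 = 59.0%, the 2025 panel 171/316 = 54.1% → Panel A
Translational research: Panel A 92/183 = 50.3%, the 2025 panel 97/162 = 59.9% → the 2025 panel
Infrastructure: Panel A 24/40 = 60.0%, the 2025 panel 13/21 = 61.9% → the 2025 panel
Overall: Panel A 465/1257 = 37.0%, the 2025 panel 703/1663 = 42.3% → the 2025 panel
(Neither sweeps every proposal group, but the 2025 panel has the higher pooled rate.)

the 2025 panel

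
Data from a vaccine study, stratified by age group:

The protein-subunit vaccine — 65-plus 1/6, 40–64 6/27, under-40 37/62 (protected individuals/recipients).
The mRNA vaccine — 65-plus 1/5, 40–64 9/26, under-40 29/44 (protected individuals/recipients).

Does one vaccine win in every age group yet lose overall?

No

65-plus: the protein-subunit vaccine 1/6 = 16.7%, the mRNA vaccine 1/5 = 20.0% → the mRNA vaccine
40–64: the protein-subunit vaccine 6/27 = 22.2%, the mRNA vaccine 9/26 = 34.6% → the mRNA vaccine
Under-40: the protein-subunit vaccine 37/62 = 59.7%, the mRNA vaccine 29/44 = 65.9% → the mRNA vaccine
Overall: the protein-subunit vaccine 44/95 = 46.3%, the mRNA vaccine 39/75 = 52.0% → the mRNA vaccine
The mRNA vaccine wins overall and in every age group — no reversal.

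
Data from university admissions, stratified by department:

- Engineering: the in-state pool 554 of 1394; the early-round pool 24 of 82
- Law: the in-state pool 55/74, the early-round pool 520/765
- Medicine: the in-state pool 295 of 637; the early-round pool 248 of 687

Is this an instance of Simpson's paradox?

Engineering: the in-state pool 554/1394 = 39.7%, the early-round pool 24/82 = 29.3% → the in-state pool
Law: the in-state pool 55/74 = 74.3%, the early-round pool 520/765 = 68.0% → the in-state pool
Medicine: the in-state pool 295/637 = 46.3%, the early-round pool 248/687 = 36.1% → the in-state pool
Overall: the in-state pool 904/2105 = 42.9%, the early-round pool 792/1534 = 51.6% → the early-round pool
The in-state pool wins each department group but the early-round pool wins overall — the comparison reverses. The in-state pool's applicants skew toward Engineering, which has a lower base rate.

Yes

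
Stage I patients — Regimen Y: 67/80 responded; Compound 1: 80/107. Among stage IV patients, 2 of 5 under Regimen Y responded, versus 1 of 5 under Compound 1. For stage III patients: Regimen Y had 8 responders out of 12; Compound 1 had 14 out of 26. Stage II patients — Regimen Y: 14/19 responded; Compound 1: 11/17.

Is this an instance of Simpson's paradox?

Stage I: Regimen Y 67/80 = 83.8%, Compound 1 80/107 = 74.8% → Regimen Y
Stage IV: Regimen Y 2/5 = 40.0%, Compound 1 1/5 = 20.0% → Regimen Y
Stage III: Regimen Y 8/12 = 66.7%, Compound 1 14/26 = 53.8% → Regimen Y
Stage II: Regimen Y 14/19 = 73.7%, Compound 1 11/17 = 64.7% → Regimen Y
Overall: Regimen Y 91/116 = 78.4%, Compound 1 106/155 = 68.4% → Regimen Y
Regimen Y wins overall and in every disease group — no reversal.

No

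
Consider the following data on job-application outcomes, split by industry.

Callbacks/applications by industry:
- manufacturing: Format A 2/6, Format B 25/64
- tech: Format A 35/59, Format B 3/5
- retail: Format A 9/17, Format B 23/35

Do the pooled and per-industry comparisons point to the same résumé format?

Manufacturing: Format A 2/6 = 33.3%, Format B 25/64 = 39.1% → Format B
Tech: Format A 35/59 = 59.3%, Format B 3/5 = 60.0% → Format B
Retail: Format A 9/17 = 52.9%, Format B 23/35 = 65.7% → Format B
Overall: Format A 46/82 = 56.1%, Format B 51/104 = 49.0% → Format A
Format B wins each industry group but Format A wins overall — the comparison reverses. Format B's applications skew toward manufacturing, which has a lower base rate.

No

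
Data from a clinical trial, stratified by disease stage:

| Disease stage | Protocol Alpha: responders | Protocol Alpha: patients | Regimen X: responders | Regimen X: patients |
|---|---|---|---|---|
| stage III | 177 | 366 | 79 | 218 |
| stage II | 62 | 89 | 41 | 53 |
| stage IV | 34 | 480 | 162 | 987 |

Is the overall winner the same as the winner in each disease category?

Stage III: Protocol Alpha 177/366 = 48.4%, Regimen X 79/218 = 36.2% → Protocol Alpha
Stage II: Protocol Alpha 62/89 = 69.7%, Regimen X 41/53 = 77.4% → Regimen X
Stage IV: Protocol Alpha 34/480 = 7.1%, Regimen X 162/987 = 16.4% → Regimen X
Overall: Protocol Alpha 273/935 = 29.2%, Regimen X 282/1258 = 22.4% → Protocol Alpha
Neither sweeps: Protocol Alpha wins 1 of 3 groups, Regimen X wins 2. Protocol Alpha wins overall but not every group — no Simpson reversal.

No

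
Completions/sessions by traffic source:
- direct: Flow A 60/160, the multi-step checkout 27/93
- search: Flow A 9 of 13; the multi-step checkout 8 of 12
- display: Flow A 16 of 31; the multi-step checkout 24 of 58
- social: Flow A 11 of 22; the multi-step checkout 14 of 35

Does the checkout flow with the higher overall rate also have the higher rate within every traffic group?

Yes

Direct: Flow A 60/160 = 37.5%, the multi-step checkout 27/93 = 29.0% → Flow A
Search: Flow A 9/13 = 69.2%, the multi-step checkout 8/12 = 66.7% → Flow A
Display: Flow A 16/31 = 51.6%, the multi-step checkout 24/58 = 41.4% → Flow A
Social: Flow A 11/22 = 50.0%, the multi-step checkout 14/35 = 40.0% → Flow A
Overall: Flow A 96/226 = 42.5%, the multi-step checkout 73/198 = 36.9% → Flow A
Flow A wins overall and in every traffic group — no reversal.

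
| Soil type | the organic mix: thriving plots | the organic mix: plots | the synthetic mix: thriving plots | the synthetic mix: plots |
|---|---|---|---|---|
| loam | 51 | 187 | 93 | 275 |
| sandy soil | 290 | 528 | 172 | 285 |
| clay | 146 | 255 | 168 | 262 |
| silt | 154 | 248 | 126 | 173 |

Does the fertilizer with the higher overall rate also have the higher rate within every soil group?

Yes

Loam: the organic mix 51/187 = 27.3%, the synthetic mix 93/275 = 33.8% → the synthetic mix
Sandy soil: the organic mix 290/528 = 54.9%, the synthetic mix 172/285 = 60.4% → the synthetic mix
Clay: the organic mix 146/255 = 57.3%, the synthetic mix 168/262 = 64.1% → the synthetic mix
Silt: the organic mix 154/248 = 62.1%, the synthetic mix 126/173 = 72.8% → the synthetic mix
Overall: the organic mix 641/1218 = 52.6%, the synthetic mix 559/995 = 56.2% → the synthetic mix
The synthetic mix wins overall and in every soil group — no reversal.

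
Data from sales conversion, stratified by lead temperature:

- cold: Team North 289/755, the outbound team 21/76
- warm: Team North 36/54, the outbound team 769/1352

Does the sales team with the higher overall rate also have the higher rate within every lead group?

Cold: Team North 289/755 = 38.3%, the outbound team 21/76 = 27.6% → Team North
Warm: Team North 36/54 = 66.7%, the outbound team 769/1352 = 56.9% → Team North
Overall: Team North 325/809 = 40.2%, the outbound team 790/1428 = 55.3% → the outbound team
Team North wins each lead group but the outbound team wins overall — the comparison reverses. Team North's leads skew toward cold, which has a lower base rate.

No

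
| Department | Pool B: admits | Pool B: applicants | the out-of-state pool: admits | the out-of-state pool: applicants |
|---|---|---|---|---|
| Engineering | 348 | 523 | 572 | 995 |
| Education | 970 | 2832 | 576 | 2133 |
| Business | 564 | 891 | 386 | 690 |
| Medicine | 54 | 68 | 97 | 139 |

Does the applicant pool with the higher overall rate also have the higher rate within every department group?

Engineering: Pool B 348/523 = 66.5%, the out-of-state pool 572/995 = 57.5% → Pool B
Education: Pool B 970/2832 = 34.3%, the out-of-state pool 576/2133 = 27.0% → Pool B
Business: Pool B 564/891 = 63.3%, the out-of-state pool 386/690 = 55.9% → Pool B
Medicine: Pool B 54/68 = 79.4%, the out-of-state pool 97/139 = 69.8% → Pool B
Overall: Pool B 1936/4314 = 44.9%, the out-of-state pool 1631/3957 = 41.2% → Pool B
Pool B wins overall and in every department group — no reversal.

Yes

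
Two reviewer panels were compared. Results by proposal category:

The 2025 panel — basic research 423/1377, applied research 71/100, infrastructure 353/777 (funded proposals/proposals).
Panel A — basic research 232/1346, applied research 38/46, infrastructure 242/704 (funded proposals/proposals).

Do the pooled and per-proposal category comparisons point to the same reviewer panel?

Basic research: the 2025 panel 423/1377 = 30.7%, Panel A 232/1346 = 17.2% → the 2025 panel
Applied research: the 2025 panel 71/100 = 71.0%, Panel A 38/46 = 82.6% → Panel A
Infrastructure: the 2025 panel 353/777 = 45.4%, Panel A 242/704 = 34.4% → the 2025 panel
Overall: the 2025 panel 847/2254 = 37.6%, Panel A 512/2096 = 24.4% → the 2025 panel
Neither sweeps: the 2025 panel wins 2 of 3 groups, Panel A wins 1. The 2025 panel wins overall but not every group — no Simpson reversal.

No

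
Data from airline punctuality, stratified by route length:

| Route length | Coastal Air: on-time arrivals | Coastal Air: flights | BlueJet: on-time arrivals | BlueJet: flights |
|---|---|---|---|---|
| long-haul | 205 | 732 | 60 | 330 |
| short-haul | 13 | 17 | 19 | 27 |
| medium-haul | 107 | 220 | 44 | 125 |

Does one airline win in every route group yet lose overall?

No

Long-haul: Coastal Air 205/732 = 28.0%, BlueJet 60/330 = 18.2% → Coastal Air
Short-haul: Coastal Air 13/17 = 76.5%, BlueJet 19/27 = 70.4% → Coastal Air
Medium-haul: Coastal Air 107/220 = 48.6%, BlueJet 44/125 = 35.2% → Coastal Air
Overall: Coastal Air 325/969 = 33.5%, BlueJet 123/482 = 25.5% → Coastal Air
Coastal Air wins overall and in every route group — no reversal.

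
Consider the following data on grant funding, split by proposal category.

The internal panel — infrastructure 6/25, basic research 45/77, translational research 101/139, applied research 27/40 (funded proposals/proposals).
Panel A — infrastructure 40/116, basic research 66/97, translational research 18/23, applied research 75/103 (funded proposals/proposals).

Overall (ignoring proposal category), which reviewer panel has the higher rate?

Infrastructure: the internal panel 6/25 = 24.0%, Panel A 40/116 = 34.5% → Panel A
Basic research: the internal panel 45/77 = 58.4%, Panel A 66/97 = 68.0% → Panel A
Translational research: the internal panel 101/139 = 72.7%, Panel A 18/23 = 78.3% → Panel A
Applied research: the internal panel 27/40 = 67.5%, Panel A 75/103 = 72.8% → Panel A
Overall: the internal panel 179/281 = 63.7%, Panel A 199/339 = 58.7% → the internal panel
(Panel A wins every proposal group but the internal panel wins overall — Panel A's proposals skew toward the low-rate infrastructure group.)

the internal panel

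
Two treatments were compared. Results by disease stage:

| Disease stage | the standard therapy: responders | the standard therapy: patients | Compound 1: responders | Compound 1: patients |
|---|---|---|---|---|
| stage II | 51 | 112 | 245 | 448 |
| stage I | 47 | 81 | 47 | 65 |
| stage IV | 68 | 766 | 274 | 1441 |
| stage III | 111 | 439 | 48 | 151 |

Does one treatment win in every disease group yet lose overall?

Stage II: the standard therapy 51/112 = 45.5%, Compound 1 245/448 = 54.7% → Compound 1
Stage I: the standard therapy 47/81 = 58.0%, Compound 1 47/65 = 72.3% → Compound 1
Stage IV: the standard therapy 68/766 = 8.9%, Compound 1 274/1441 = 19.0% → Compound 1
Stage III: the standard therapy 111/439 = 25.3%, Compound 1 48/151 = 31.8% → Compound 1
Overall: the standard therapy 277/1398 = 19.8%, Compound 1 614/2105 = 29.2% → Compound 1
Compound 1 wins overall and in every disease group — no reversal.

No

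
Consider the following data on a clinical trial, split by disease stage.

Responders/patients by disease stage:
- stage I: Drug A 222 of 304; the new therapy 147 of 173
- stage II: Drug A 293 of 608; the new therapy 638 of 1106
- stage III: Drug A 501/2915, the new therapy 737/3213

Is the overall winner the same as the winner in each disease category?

Stage I: Drug A 222/304 = 73.0%, the new therapy 147/173 = 85.0% → the new therapy
Stage II: Drug A 293/608 = 48.2%, the new therapy 638/1106 = 57.7% → the new therapy
Stage III: Drug A 501/2915 = 17.2%, the new therapy 737/3213 = 22.9% → the new therapy
Overall: Drug A 1016/3827 = 26.5%, the new therapy 1522/4492 = 33.9% → the new therapy
The new therapy wins overall and in every disease group — no reversal.

Yes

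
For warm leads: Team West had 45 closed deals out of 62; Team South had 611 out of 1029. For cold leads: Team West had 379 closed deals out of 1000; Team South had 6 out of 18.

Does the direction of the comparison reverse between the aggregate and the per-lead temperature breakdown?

Warm: Team West 45/62 = 72.6%, Team South 611/1029 = 59.4% → Team West
Cold: Team West 379/1000 = 37.9%, Team South 6/18 = 33.3% → Team West
Overall: Team West 424/1062 = 39.9%, Team South 617/1047 = 58.9% → Team South
Team West wins each lead group but Team South wins overall — the comparison reverses. Team West's leads skew toward cold, which has a lower base rate.

Yes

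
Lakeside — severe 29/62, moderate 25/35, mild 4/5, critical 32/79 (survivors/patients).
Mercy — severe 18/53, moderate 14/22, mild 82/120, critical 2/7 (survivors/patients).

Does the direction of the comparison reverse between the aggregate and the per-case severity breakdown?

Severe: Lakeside 29/62 = 46.8%, Mercy 18/53 = 34.0% → Lakeside
Moderate: Lakeside 25/35 = 71.4%, Mercy 14/22 = 63.6% → Lakeside
Mild: Lakeside 4/5 = 80.0%, Mercy 82/120 = 68.3% → Lakeside
Critical: Lakeside 32/79 = 40.5%, Mercy 2/7 = 28.6% → Lakeside
Overall: Lakeside 90/181 = 49.7%, Mercy 116/202 = 57.4% → Mercy
Lakeside wins each case group but Mercy wins overall — the comparison reverses. Lakeside's patients skew toward critical, which has a lower base rate.

Yes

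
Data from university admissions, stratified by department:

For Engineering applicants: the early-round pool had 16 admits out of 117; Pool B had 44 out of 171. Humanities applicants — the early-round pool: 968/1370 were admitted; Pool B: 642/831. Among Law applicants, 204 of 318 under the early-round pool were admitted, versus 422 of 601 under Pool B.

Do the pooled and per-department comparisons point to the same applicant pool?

Engineering: the early-round pool 16/117 = 13.7%, Pool B 44/171 = 25.7% → Pool B
Humanities: the early-round pool 968/1370 = 70.7%, Pool B 642/831 = 77.3% → Pool B
Law: the early-round pool 204/318 = 64.2%, Pool B 422/601 = 70.2% → Pool B
Overall: the early-round pool 1188/1805 = 65.8%, Pool B 1108/1603 = 69.1% → Pool B
Pool B wins overall and in every department group — no reversal.

Yes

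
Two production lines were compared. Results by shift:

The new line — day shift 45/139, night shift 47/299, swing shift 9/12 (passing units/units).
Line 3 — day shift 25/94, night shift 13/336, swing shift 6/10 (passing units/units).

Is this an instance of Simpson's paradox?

Day shift: the new line 45/139 = 32.4%, Line 3 25/94 = 26.6% → the new line
Night shift: the new line 47/299 = 15.7%, Line 3 13/336 = 3.9% → the new line
Swing shift: the new line 9/12 = 75.0%, Line 3 6/10 = 60.0% → the new line
Overall: the new line 101/450 = 22.4%, Line 3 44/440 = 10.0% → the new line
The new line wins overall and in every shift group — no reversal.

No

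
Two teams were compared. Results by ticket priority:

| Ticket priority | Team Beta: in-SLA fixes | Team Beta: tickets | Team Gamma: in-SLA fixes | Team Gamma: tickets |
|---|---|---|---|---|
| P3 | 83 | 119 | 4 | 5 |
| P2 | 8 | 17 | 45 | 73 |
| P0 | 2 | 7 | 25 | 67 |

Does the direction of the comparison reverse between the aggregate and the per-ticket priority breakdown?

P3: Team Beta 83/119 = 69.7%, Team Gamma 4/5 = 80.0% → Team Gamma
P2: Team Beta 8/17 = 47.1%, Team Gamma 45/73 = 61.6% → Team Gamma
P0: Team Beta 2/7 = 28.6%, Team Gamma 25/67 = 37.3% → Team Gamma
Overall: Team Beta 93/143 = 65.0%, Team Gamma 74/145 = 51.0% → Team Beta
Team Gamma wins each ticket group but Team Beta wins overall — the comparison reverses. Team Gamma's tickets skew toward P0, which has a lower base rate.

Yes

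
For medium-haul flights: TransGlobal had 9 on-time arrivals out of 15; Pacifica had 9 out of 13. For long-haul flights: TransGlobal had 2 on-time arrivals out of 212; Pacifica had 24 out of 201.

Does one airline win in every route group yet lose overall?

Medium-haul: TransGlobal 9/15 = 60.0%, Pacifica 9/13 = 69.2% → Pacifica
Long-haul: TransGlobal 2/212 = 0.9%, Pacifica 24/201 = 11.9% → Pacifica
Overall: TransGlobal 11/227 = 4.8%, Pacifica 33/214 = 15.4% → Pacifica
Pacifica wins overall and in every route group — no reversal.

No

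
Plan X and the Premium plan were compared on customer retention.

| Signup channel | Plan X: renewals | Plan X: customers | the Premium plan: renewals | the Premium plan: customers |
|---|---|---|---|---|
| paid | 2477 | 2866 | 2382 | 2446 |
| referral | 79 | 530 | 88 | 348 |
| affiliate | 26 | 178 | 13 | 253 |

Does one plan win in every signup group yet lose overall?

No

Paid: Plan X 2477/2866 = 86.4%, the Premium plan 2382/2446 = 97.4% → the Premium plan
Referral: Plan X 79/530 = 14.9%, the Premium plan 88/348 = 25.3% → the Premium plan
Affiliate: Plan X 26/178 = 14.6%, the Premium plan 13/253 = 5.1% → Plan X
Overall: Plan X 2582/3574 = 72.2%, the Premium plan 2483/3047 = 81.5% → the Premium plan
Neither sweeps: Plan X wins 1 of 3 groups, the Premium plan wins 2. The Premium plan wins overall but not every group — no Simpson reversal.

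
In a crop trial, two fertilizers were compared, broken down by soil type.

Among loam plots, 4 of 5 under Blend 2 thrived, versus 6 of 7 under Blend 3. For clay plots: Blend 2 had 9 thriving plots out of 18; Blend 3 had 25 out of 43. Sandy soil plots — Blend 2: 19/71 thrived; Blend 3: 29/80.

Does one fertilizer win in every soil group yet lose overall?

No

Loam: Blend 2 4/5 = 80.0%, Blend 3 6/7 = 85.7% → Blend 3
Clay: Blend 2 9/18 = 50.0%, Blend 3 25/43 = 58.1% → Blend 3
Sandy soil: Blend 2 19/71 = 26.8%, Blend 3 29/80 = 36.2% → Blend 3
Overall: Blend 2 32/94 = 34.0%, Blend 3 60/130 = 46.2% → Blend 3
Blend 3 wins overall and in every soil group — no reversal.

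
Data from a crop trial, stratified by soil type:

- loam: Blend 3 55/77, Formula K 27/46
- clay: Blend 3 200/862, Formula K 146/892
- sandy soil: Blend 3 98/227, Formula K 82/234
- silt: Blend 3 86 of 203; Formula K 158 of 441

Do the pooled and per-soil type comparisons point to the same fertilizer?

Yes

Loam: Blend 3 55/77 = 71.4%, Formula K 27/46 = 58.7% → Blend 3
Clay: Blend 3 200/862 = 23.2%, Formula K 146/892 = 16.4% → Blend 3
Sandy soil: Blend 3 98/227 = 43.2%, Formula K 82/234 = 35.0% → Blend 3
Silt: Blend 3 86/203 = 42.4%, Formula K 158/441 = 35.8% → Blend 3
Overall: Blend 3 439/1369 = 32.1%, Formula K 413/1613 = 25.6% → Blend 3
Blend 3 wins overall and in every soil group — no reversal.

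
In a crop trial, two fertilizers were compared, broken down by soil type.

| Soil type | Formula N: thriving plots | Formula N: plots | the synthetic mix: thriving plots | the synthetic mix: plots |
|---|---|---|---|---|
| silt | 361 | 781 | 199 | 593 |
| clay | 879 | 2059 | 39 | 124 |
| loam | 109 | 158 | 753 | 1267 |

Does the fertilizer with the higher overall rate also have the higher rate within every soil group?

Silt: Formula N 361/781 = 46.2%, the synthetic mix 199/593 = 33.6% → Formula N
Clay: Formula N 879/2059 = 42.7%, the synthetic mix 39/124 = 31.5% → Formula N
Loam: Formula N 109/158 = 69.0%, the synthetic mix 753/1267 = 59.4% → Formula N
Overall: Formula N 1349/2998 = 45.0%, the synthetic mix 991/1984 = 49.9% → the synthetic mix
Formula N wins each soil group but the synthetic mix wins overall — the comparison reverses. Formula N's plots skew toward clay, which has a lower base rate.

No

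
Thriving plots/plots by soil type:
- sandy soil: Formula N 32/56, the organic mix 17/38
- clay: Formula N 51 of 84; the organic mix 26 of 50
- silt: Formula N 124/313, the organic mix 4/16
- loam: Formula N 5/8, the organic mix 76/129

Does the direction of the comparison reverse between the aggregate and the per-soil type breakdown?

Sandy soil: Formula N 32/56 = 57.1%, the organic mix 17/38 = 44.7% → Formula N
Clay: Formula N 51/84 = 60.7%, the organic mix 26/50 = 52.0% → Formula N
Silt: Formula N 124/313 = 39.6%, the organic mix 4/16 = 25.0% → Formula N
Loam: Formula N 5/8 = 62.5%, the organic mix 76/129 = 58.9% → Formula N
Overall: Formula N 212/461 = 46.0%, the organic mix 123/233 = 52.8% → the organic mix
Formula N wins each soil group but the organic mix wins overall — the comparison reverses. Formula N's plots skew toward silt, which has a lower base rate.

Yes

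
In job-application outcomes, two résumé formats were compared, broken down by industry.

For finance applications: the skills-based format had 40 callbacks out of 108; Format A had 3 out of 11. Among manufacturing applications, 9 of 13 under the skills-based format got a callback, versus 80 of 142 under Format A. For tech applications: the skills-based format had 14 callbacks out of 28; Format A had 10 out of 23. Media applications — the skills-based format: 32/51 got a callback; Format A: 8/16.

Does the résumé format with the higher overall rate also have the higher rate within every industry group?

No

Finance: the skills-based format 40/108 = 37.0%, Format A 3/11 = 27.3% → the skills-based format
Manufacturing: the skills-based format 9/13 = 69.2%, Format A 80/142 = 56.3% → the skills-based format
Tech: the skills-based format 14/28 = 50.0%, Format A 10/23 = 43.5% → the skills-based format
Media: the skills-based format 32/51 = 62.7%, Format A 8/16 = 50.0% → the skills-based format
Overall: the skills-based format 95/200 = 47.5%, Format A 101/192 = 52.6% → Format A
The skills-based format wins each industry group but Format A wins overall — the comparison reverses. The skills-based format's applications skew toward finance, which has a lower base rate.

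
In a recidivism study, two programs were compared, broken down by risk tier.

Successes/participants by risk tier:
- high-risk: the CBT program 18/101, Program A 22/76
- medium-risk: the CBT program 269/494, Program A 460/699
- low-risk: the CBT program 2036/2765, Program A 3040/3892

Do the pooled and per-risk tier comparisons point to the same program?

High-risk: the CBT program 18/101 = 17.8%, Program A 22/76 = 28.9% → Program A
Medium-risk: the CBT program 269/494 = 54.5%, Program A 460/699 = 65.8% → Program A
Low-risk: the CBT program 2036/2765 = 73.6%, Program A 3040/3892 = 78.1% → Program A
Overall: the CBT program 2323/3360 = 69.1%, Program A 3522/4667 = 75.5% → Program A
Program A wins overall and in every risk group — no reversal.

Yes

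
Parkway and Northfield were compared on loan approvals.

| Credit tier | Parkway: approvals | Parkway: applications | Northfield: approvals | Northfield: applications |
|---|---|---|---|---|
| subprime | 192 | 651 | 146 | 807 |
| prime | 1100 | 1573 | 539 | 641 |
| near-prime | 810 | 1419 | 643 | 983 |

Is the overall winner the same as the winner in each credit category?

No

Subprime: Parkway 192/651 = 29.5%, Northfield 146/807 = 18.1% → Parkway
Prime: Parkway 1100/1573 = 69.9%, Northfield 539/641 = 84.1% → Northfield
Near-prime: Parkway 810/1419 = 57.1%, Northfield 643/983 = 65.4% → Northfield
Overall: Parkway 2102/3643 = 57.7%, Northfield 1328/2431 = 54.6% → Parkway
Neither sweeps: Parkway wins 1 of 3 groups, Northfield wins 2. Parkway wins overall but not every group — no Simpson reversal.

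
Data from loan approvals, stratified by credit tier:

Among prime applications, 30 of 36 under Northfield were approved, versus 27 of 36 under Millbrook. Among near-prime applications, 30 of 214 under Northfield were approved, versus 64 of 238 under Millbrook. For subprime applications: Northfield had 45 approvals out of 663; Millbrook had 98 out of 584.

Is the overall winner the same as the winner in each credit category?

Prime: Northfield 30/36 = 83.3%, Millbrook 27/36 = 75.0% → Northfield
Near-prime: Northfield 30/214 = 14.0%, Millbrook 64/238 = 26.9% → Millbrook
Subprime: Northfield 45/663 = 6.8%, Millbrook 98/584 = 16.8% → Millbrook
Overall: Northfield 105/913 = 11.5%, Millbrook 189/858 = 22.0% → Millbrook
Neither sweeps: Northfield wins 1 of 3 groups, Millbrook wins 2. Millbrook wins overall but not every group — no Simpson reversal.

No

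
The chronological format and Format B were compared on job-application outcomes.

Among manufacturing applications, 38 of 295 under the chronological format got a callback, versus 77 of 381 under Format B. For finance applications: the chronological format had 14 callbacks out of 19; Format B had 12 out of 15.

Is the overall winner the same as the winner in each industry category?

Manufacturing: the chronological format 38/295 = 12.9%, Format B 77/381 = 20.2% → Format B
Finance: the chronological format 14/19 = 73.7%, Format B 12/15 = 80.0% → Format B
Overall: the chronological format 52/314 = 16.6%, Format B 89/396 = 22.5% → Format B
Format B wins overall and in every industry group — no reversal.

Yes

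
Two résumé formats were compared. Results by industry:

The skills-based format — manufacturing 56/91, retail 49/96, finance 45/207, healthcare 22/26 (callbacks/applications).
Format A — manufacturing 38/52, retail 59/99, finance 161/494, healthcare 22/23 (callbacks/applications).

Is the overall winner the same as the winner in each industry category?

Yes

Manufacturing: the skills-based format 56/91 = 61.5%, Format A 38/52 = 73.1% → Format A
Retail: the skills-based format 49/96 = 51.0%, Format A 59/99 = 59.6% → Format A
Finance: the skills-based format 45/207 = 21.7%, Format A 161/494 = 32.6% → Format A
Healthcare: the skills-based format 22/26 = 84.6%, Format A 22/23 = 95.7% → Format A
Overall: the skills-based format 172/420 = 41.0%, Format A 280/668 = 41.9% → Format A
Format A wins overall and in every industry group — no reversal.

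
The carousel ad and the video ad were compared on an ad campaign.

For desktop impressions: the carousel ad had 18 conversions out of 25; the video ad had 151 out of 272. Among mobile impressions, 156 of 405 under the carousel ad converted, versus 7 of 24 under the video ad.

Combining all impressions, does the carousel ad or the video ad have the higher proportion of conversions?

Desktop: the carousel ad 18/25 = 72.0%, the video ad 151/272 = 55.5% → the carousel ad
Mobile: the carousel ad 156/405 = 38.5%, the video ad 7/24 = 29.2% → the carousel ad
Overall: the carousel ad 174/430 = 40.5%, the video ad 158/296 = 53.4% → the video ad
(The carousel ad wins every device group but the video ad wins overall — the carousel ad's impressions skew toward the low-rate mobile group.)

the video ad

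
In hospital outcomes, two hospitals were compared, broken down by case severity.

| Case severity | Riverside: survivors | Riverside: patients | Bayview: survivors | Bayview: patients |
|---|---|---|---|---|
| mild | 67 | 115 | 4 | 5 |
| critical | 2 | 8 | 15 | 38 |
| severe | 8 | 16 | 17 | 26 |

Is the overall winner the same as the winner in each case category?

Mild: Riverside 67/115 = 58.3%, Bayview 4/5 = 80.0% → Bayview
Critical: Riverside 2/8 = 25.0%, Bayview 15/38 = 39.5% → Bayview
Severe: Riverside 8/16 = 50.0%, Bayview 17/26 = 65.4% → Bayview
Overall: Riverside 77/139 = 55.4%, Bayview 36/69 = 52.2% → Riverside
Bayview wins each case group but Riverside wins overall — the comparison reverses. Bayview's patients skew toward critical, which has a lower base rate.

No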